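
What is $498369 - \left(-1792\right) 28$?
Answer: $548545$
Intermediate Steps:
$498369 - \left(-1792\right) 28 = 498369 - -50176 = 498369 + 50176 = 548545$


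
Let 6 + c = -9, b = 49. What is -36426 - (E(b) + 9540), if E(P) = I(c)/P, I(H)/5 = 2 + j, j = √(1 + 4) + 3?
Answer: -2252359/49 - 5*√5/49 ≈ -45967.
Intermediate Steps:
j = 3 + √5 (j = √5 + 3 = 3 + √5 ≈ 5.2361)
c = -15 (c = -6 - 9 = -15)
I(H) = 25 + 5*√5 (I(H) = 5*(2 + (3 + √5)) = 5*(5 + √5) = 25 + 5*√5)
E(P) = (25 + 5*√5)/P
-36426 - (E(b) + 9540) = -36426 - (5*(5 + √5)/49 + 9540) = -36426 - (5*(1/49)*(5 + √5) + 9540) = -36426 - ((25/49 + 5*√5/49) + 9540) = -36426 - (467485/49 + 5*√5/49) = -36426 + (-467485/49 - 5*√5/49) = -2252359/49 - 5*√5/49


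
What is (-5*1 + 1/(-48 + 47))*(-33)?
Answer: 198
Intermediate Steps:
(-5*1 + 1/(-48 + 47))*(-33) = (-5 + 1/(-1))*(-33) = (-5 - 1)*(-33) = -6*(-33) = 198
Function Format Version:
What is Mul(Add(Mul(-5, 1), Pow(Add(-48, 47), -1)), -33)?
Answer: 198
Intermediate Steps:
Mul(Add(Mul(-5, 1), Pow(Add(-48, 47), -1)), -33) = Mul(Add(-5, Pow(-1, -1)), -33) = Mul(Add(-5, -1), -33) = Mul(-6, -33) = 198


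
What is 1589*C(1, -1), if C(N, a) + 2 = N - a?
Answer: 0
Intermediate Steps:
C(N, a) = -2 + N - a (C(N, a) = -2 + (N - a) = -2 + N - a)
1589*C(1, -1) = 1589*(-2 + 1 - 1*(-1)) = 1589*(-2 + 1 + 1) = 1589*0 = 0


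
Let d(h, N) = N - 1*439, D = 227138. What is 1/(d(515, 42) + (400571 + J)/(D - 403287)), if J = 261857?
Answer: -176149/70593581 ≈ -0.0024953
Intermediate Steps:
d(h, N) = -439 + N (d(h, N) = N - 439 = -439 + N)
1/(d(515, 42) + (400571 + J)/(D - 403287)) = 1/((-439 + 42) + (400571 + 261857)/(227138 - 403287)) = 1/(-397 + 662428/(-176149)) = 1/(-397 + 662428*(-1/176149)) = 1/(-397 - 662428/176149) = 1/(-70593581/176149) = -176149/70593581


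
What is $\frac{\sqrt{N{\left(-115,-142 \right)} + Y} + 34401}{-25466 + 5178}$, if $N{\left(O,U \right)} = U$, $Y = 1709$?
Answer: $- \frac{34401}{20288} - \frac{\sqrt{1567}}{20288} \approx -1.6976$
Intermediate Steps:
$\frac{\sqrt{N{\left(-115,-142 \right)} + Y} + 34401}{-25466 + 5178} = \frac{\sqrt{-142 + 1709} + 34401}{-25466 + 5178} = \frac{\sqrt{1567} + 34401}{-20288} = \left(34401 + \sqrt{1567}\right) \left(- \frac{1}{20288}\right) = - \frac{34401}{20288} - \frac{\sqrt{1567}}{20288}$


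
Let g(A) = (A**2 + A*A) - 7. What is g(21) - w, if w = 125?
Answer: 750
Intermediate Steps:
g(A) = -7 + 2*A**2 (g(A) = (A**2 + A**2) - 7 = 2*A**2 - 7 = -7 + 2*A**2)
g(21) - w = (-7 + 2*21**2) - 1*125 = (-7 + 2*441) - 125 = (-7 + 882) - 125 = 875 - 125 = 750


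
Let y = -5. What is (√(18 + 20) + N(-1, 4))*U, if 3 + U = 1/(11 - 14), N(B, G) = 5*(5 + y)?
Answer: -10*√38/3 ≈ -20.548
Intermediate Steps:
N(B, G) = 0 (N(B, G) = 5*(5 - 5) = 5*0 = 0)
U = -10/3 (U = -3 + 1/(11 - 14) = -3 + 1/(-3) = -3 - ⅓ = -10/3 ≈ -3.3333)
(√(18 + 20) + N(-1, 4))*U = (√(18 + 20) + 0)*(-10/3) = (√38 + 0)*(-10/3) = √38*(-10/3) = -10*√38/3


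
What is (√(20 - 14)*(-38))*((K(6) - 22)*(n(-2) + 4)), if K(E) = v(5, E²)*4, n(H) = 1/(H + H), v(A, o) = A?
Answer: 285*√6 ≈ 698.10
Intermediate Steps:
n(H) = 1/(2*H)
K(E) = 20 (K(E) = 5*4 = 20)
(√(20 - 14)*(-38))*((K(6) - 22)*(n(-2) + 4)) = (√(20 - 14)*(-38))*((20 - 22)*((½)/(-2) + 4)) = (√6*(-38))*(-2*((½)*(-½) + 4)) = (-38*√6)*(-2*(-¼ + 4)) = (-38*√6)*(-2*15/4) = -38*√6*(-15/2) = 285*√6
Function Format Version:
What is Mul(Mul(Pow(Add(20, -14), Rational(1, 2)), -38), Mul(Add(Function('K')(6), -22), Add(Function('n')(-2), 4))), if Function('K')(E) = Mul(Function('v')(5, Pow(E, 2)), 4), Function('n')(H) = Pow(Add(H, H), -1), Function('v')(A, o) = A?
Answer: Mul(285, Pow(6, Rational(1, 2))) ≈ 698.10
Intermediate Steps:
Function('n')(H) = Mul(Rational(1, 2), Pow(H, -1)) (Function('n')(H) = Pow(Mul(2, H), -1) = Mul(Rational(1, 2), Pow(H, -1)))
Function('K')(E) = 20 (Function('K')(E) = Mul(5, 4) = 20)
Mul(Mul(Pow(Add(20, -14), Rational(1, 2)), -38), Mul(Add(Function('K')(6), -22), Add(Function('n')(-2), 4))) = Mul(Mul(Pow(Add(20, -14), Rational(1, 2)), -38), Mul(Add(20, -22), Add(Mul(Rational(1, 2), Pow(-2, -1)), 4))) = Mul(Mul(Pow(6, Rational(1, 2)), -38), Mul(-2, Add(Mul(Rational(1, 2), Rational(-1, 2)), 4))) = Mul(Mul(-38, Pow(6, Rational(1, 2))), Mul(-2, Add(Rational(-1, 4), 4))) = Mul(Mul(-38, Pow(6, Rational(1, 2))), Mul(-2, Rational(15, 4))) = Mul(Mul(-38, Pow(6, Rational(1, 2))), Rational(-15, 2)) = Mul(285, Pow(6, Rational(1, 2)))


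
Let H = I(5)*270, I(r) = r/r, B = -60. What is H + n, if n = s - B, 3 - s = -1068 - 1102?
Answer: 2503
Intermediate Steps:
s = 2173 (s = 3 - (-1068 - 1102) = 3 - 1*(-2170) = 3 + 2170 = 2173)
I(r) = 1
n = 2233 (n = 2173 - 1*(-60) = 2173 + 60 = 2233)
H = 270 (H = 1*270 = 270)
H + n = 270 + 2233 = 2503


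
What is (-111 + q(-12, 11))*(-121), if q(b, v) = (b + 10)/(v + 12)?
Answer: 309155/23 ≈ 13442.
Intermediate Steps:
q(b, v) = (10 + b)/(12 + v)
(-111 + q(-12, 11))*(-121) = (-111 + (10 - 12)/(12 + 11))*(-121) = (-111 - 2/23)*(-121) = -2555/23*(-121) = 309155/23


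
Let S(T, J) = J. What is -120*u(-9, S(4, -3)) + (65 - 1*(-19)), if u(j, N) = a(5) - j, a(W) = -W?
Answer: -396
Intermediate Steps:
u(j, N) = -5 - j (u(j, N) = -1*5 - j = -5 - j)
-120*u(-9, S(4, -3)) + (65 - 1*(-19)) = -120*(-5 - 1*(-9)) + (65 - 1*(-19)) = -120*(-5 + 9) + (65 + 19) = -120*4 + 84 = -480 + 84 = -396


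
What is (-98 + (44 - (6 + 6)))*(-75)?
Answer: 4950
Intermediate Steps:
(-98 + (44 - (6 + 6)))*(-75) = (-98 + (44 - 12))*(-75) = (-98 + 32)*(-75) = -66*(-75) = 4950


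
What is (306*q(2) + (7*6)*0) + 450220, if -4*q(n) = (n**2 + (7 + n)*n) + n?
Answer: 448384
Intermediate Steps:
q(n) = -n/4 - n**2/4 - n*(7 + n)/4 (q(n) = -((n**2 + (7 + n)*n) + n)/4 = -((n**2 + n*(7 + n)) + n)/4 = -(n + n**2 + n*(7 + n))/4 = -n/4 - n**2/4 - n*(7 + n)/4)
(306*q(2) + (7*6)*0) + 450220 = (306*(-1/2*2*(4 + 2)) + (7*6)*0) + 450220 = (306*(-1/2*2*6) + 42*0) + 450220 = (306*(-6) + 0) + 450220 = (-1836 + 0) + 450220 = -1836 + 450220 = 448384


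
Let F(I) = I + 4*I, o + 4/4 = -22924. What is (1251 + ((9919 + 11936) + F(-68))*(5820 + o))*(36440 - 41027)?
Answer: 1688074823688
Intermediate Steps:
o = -22925 (o = -1 - 22924 = -22925)
F(I) = 5*I
(1251 + ((9919 + 11936) + F(-68))*(5820 + o))*(36440 - 41027) = (1251 + ((9919 + 11936) + 5*(-68))*(5820 - 22925))*(36440 - 41027) = (1251 + (21855 - 340)*(-17105))*(-4587) = (1251 + 21515*(-17105))*(-4587) = (1251 - 368014075)*(-4587) = -368012824*(-4587) = 1688074823688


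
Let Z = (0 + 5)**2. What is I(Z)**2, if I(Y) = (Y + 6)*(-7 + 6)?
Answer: 961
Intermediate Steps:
Z = 25 (Z = 5**2 = 25)
I(Y) = -6 - Y (I(Y) = (6 + Y)*(-1) = -6 - Y)
I(Z)**2 = (-6 - 1*25)**2 = (-6 - 25)**2 = (-31)**2 = 961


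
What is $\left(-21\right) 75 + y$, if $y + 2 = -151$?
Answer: $-1728$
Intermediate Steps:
$y = -153$ ($y = -2 - 151 = -153$)
$\left(-21\right) 75 + y = \left(-21\right) 75 - 153 = -1575 - 153 = -1728$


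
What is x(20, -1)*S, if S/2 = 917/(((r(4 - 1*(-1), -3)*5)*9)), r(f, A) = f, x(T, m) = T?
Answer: 7336/45 ≈ 163.02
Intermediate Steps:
S = 1834/225 (S = 2*(917/((((4 - 1*(-1))*5)*9))) = 2*(917/((((4 + 1)*5)*9))) = 2*(917/(((5*5)*9))) = 2*(917/((25*9))) = 2*(917/225) = 1834/225 ≈ 8.1511)
x(20, -1)*S = 20*(1834/225) = 7336/45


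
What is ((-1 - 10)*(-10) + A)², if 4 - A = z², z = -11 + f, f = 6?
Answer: 7921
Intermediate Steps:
z = -5 (z = -11 + 6 = -5)
A = -21 (A = 4 - 1*(-5)² = 4 - 1*25 = 4 - 25 = -21)
((-1 - 10)*(-10) + A)² = ((-1 - 10)*(-10) - 21)² = (-11*(-10) - 21)² = (110 - 21)² = 89² = 7921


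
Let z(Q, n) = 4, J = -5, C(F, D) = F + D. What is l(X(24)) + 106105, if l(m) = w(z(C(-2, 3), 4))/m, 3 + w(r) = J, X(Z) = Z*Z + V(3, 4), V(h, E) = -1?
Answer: 61010367/575 ≈ 1.0611e+5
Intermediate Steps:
C(F, D) = D + F
X(Z) = -1 + Z² (X(Z) = Z*Z - 1 = Z² - 1 = -1 + Z²)
w(r) = -8 (w(r) = -3 - 5 = -8)
l(m) = -8/m
l(X(24)) + 106105 = -8/(-1 + 24²) + 106105 = -8/(-1 + 576) + 106105 = -8/575 + 106105 = 61010367/575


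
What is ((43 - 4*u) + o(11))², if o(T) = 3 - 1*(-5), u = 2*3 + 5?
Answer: 49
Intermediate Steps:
u = 11 (u = 6 + 5 = 11)
o(T) = 8 (o(T) = 3 + 5 = 8)
((43 - 4*u) + o(11))² = ((43 - 4*11) + 8)² = ((43 - 44) + 8)² = (-1 + 8)² = 7² = 49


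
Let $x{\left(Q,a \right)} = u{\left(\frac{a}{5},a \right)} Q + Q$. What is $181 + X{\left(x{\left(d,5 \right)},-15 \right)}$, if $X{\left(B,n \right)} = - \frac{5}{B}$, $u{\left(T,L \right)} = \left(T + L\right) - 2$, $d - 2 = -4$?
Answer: $\frac{363}{2} \approx 181.5$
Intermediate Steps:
$d = -2$ ($d = 2 - 4 = -2$)
$u{\left(T,L \right)} = -2 + L + T$ ($u{\left(T,L \right)} = \left(L + T\right) - 2 = -2 + L + T$)
$x{\left(Q,a \right)} = Q + Q \left(-2 + \frac{6 a}{5}\right)$ ($x{\left(Q,a \right)} = \left(-2 + a + \frac{a}{5}\right) Q + Q = \left(-2 + \frac{6 a}{5}\right) Q + Q = Q \left(-2 + \frac{6 a}{5}\right) + Q = Q + Q \left(-2 + \frac{6 a}{5}\right)$)
$181 + X{\left(x{\left(d,5 \right)},-15 \right)} = 181 - \frac{5}{\frac{1}{5} \left(-2\right) \left(-5 + 6 \cdot 5\right)} = 181 - \frac{5}{\frac{1}{5} \left(-2\right) \left(-5 + 30\right)} = 181 - \frac{5}{\frac{1}{5} \left(-2\right) 25} = 181 - \frac{5}{-10} = 181 - - \frac{1}{2} = 181 + \frac{1}{2} = \frac{363}{2}$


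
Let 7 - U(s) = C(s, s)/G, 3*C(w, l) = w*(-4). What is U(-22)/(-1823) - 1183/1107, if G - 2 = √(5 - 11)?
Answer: 2*(-1082179*√6 + 2148122*I)/(2018061*(√6 - 2*I)) ≈ -1.0693 - 0.0039414*I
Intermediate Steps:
C(w, l) = -4*w/3 (C(w, l) = (w*(-4))/3 = (-4*w)/3 = -4*w/3)
G = 2 + I*√6 (G = 2 + √(5 - 11) = 2 + √(-6) = 2 + I*√6 ≈ 2.0 + 2.4495*I)
U(s) = 7 + 4*s/(3*(2 + I*√6)) (U(s) = 7 - (-4*s/3)/(2 + I*√6) = 7 - (-4)*s/(3*(2 + I*√6)) = 7 + 4*s/(3*(2 + I*√6)))
U(-22)/(-1823) - 1183/1107 = (7 + (4/15)*(-22) - 2/15*I*(-22)*√6)/(-1823) - 1183/1107 = (7 - 88/15 + 44*I*√6/15)*(-1/1823) - 1183*1/1107 = (17/15 + 44*I*√6/15)*(-1/1823) - 1183/1107 = (-17/27345 - 44*I*√6/27345) - 1183/1107 = -10789318/10090305 - 44*I*√6/27345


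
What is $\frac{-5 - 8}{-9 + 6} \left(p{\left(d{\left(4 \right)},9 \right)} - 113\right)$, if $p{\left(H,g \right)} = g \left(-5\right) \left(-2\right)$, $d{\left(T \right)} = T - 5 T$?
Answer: $- \frac{299}{3} \approx -99.667$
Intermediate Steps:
$d{\left(T \right)} = - 4 T$
$p{\left(H,g \right)} = 10 g$ ($p{\left(H,g \right)} = - 5 g \left(-2\right) = 10 g$)
$\frac{-5 - 8}{-9 + 6} \left(p{\left(d{\left(4 \right)},9 \right)} - 113\right) = \frac{-5 - 8}{-9 + 6} \left(10 \cdot 9 - 113\right) = - \frac{13}{-3} \left(90 - 113\right) = \left(-13\right) \left(- \frac{1}{3}\right) \left(-23\right) = \frac{13}{3} \left(-23\right) = - \frac{299}{3}$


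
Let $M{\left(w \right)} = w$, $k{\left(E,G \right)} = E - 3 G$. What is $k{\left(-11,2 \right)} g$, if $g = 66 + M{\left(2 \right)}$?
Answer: $-1156$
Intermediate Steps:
$g = 68$ ($g = 66 + 2 = 68$)
$k{\left(-11,2 \right)} g = \left(-11 - 6\right) 68 = \left(-17\right) 68 = -1156$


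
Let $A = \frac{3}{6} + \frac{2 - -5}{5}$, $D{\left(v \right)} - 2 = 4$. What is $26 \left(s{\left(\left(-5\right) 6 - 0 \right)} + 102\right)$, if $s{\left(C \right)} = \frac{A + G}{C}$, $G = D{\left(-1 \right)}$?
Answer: $\frac{396773}{150} \approx 2645.2$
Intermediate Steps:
$D{\left(v \right)} = 6$ ($D{\left(v \right)} = 2 + 4 = 6$)
$A = \frac{19}{10}$ ($A = 3 \cdot \frac{1}{6} + \left(2 + 5\right) \frac{1}{5} = \frac{1}{2} + 7 \cdot \frac{1}{5} = \frac{1}{2} + \frac{7}{5} = \frac{19}{10} \approx 1.9$)
$G = 6$
$s{\left(C \right)} = \frac{79}{10 C}$ ($s{\left(C \right)} = \frac{\frac{19}{10} + 6}{C} = \frac{79}{10 C}$)
$26 \left(s{\left(\left(-5\right) 6 - 0 \right)} + 102\right) = 26 \left(\frac{79}{10 \left(\left(-5\right) 6 - 0\right)} + 102\right) = 26 \left(\frac{79}{10 \left(-30 + 0\right)} + 102\right) = 26 \left(\frac{79}{10 \left(-30\right)} + 102\right) = 26 \left(\frac{79}{10} \left(- \frac{1}{30}\right) + 102\right) = 26 \left(- \frac{79}{300} + 102\right) = 26 \cdot \frac{30521}{300} = \frac{396773}{150}$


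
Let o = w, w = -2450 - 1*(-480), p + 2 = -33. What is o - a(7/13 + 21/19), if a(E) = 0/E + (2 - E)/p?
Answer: -17030562/8645 ≈ -1970.0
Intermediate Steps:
p = -35 (p = -2 - 33 = -35)
w = -1970 (w = -2450 + 480 = -1970)
a(E) = -2/35 + E/35 (a(E) = 0/E + (2 - E)/(-35) = 0 + (2 - E)*(-1/35) = 0 + (-2/35 + E/35) = -2/35 + E/35)
o = -1970
o - a(7/13 + 21/19) = -1970 - (-2/35 + (7/13 + 21/19)/35) = -1970 - (-2/35 + (1/35)*(406/247)) = -1970 - (-2/35 + 58/1235) = -1970 - 1*(-88/8645) = -1970 + 88/8645 = -17030562/8645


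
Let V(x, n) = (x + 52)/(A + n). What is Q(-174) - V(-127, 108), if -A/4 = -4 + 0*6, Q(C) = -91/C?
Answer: 12167/10788 ≈ 1.1278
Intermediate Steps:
A = 16 (A = -4*(-4 + 0*6) = -4*(-4 + 0) = -4*(-4) = 16)
V(x, n) = (52 + x)/(16 + n) (V(x, n) = (x + 52)/(16 + n) = (52 + x)/(16 + n))
Q(-174) - V(-127, 108) = -91/(-174) - (52 - 127)/(16 + 108) = -91*(-1/174) - (-75)/124 = 91/174 - (-75)/124 = 91/174 - 1*(-75/124) = 91/174 + 75/124 = 12167/10788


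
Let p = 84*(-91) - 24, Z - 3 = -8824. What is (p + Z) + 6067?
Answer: -10422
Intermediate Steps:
Z = -8821 (Z = 3 - 8824 = -8821)
p = -7668 (p = -7644 - 24 = -7668)
(p + Z) + 6067 = (-7668 - 8821) + 6067 = -16489 + 6067 = -10422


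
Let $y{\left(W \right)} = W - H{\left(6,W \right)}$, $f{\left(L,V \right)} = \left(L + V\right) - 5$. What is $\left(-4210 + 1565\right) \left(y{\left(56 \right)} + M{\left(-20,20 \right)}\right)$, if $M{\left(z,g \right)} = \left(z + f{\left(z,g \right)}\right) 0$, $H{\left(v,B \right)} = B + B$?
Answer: $148120$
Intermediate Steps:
$H{\left(v,B \right)} = 2 B$
$f{\left(L,V \right)} = -5 + L + V$
$y{\left(W \right)} = - W$ ($y{\left(W \right)} = W - 2 W = - W$)
$M{\left(z,g \right)} = 0$ ($M{\left(z,g \right)} = \left(z + \left(-5 + z + g\right)\right) 0 = \left(z + \left(-5 + g + z\right)\right) 0 = \left(-5 + g + 2 z\right) 0 = 0$)
$\left(-4210 + 1565\right) \left(y{\left(56 \right)} + M{\left(-20,20 \right)}\right) = \left(-4210 + 1565\right) \left(\left(-1\right) 56 + 0\right) = - 2645 \left(-56 + 0\right) = \left(-2645\right) \left(-56\right) = 148120$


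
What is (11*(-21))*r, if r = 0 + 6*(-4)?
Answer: 5544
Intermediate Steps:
r = -24 (r = 0 - 24 = -24)
(11*(-21))*r = (11*(-21))*(-24) = -231*(-24) = 5544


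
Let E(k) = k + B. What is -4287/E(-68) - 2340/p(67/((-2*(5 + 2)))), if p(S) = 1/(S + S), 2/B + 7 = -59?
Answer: 352961397/15715 ≈ 22460.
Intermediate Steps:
B = -1/33 (B = 2/(-7 - 59) = 2/(-66) = 2*(-1/66) = -1/33 ≈ -0.030303)
p(S) = 1/(2*S)
E(k) = -1/33 + k (E(k) = k - 1/33 = -1/33 + k)
-4287/E(-68) - 2340/p(67/((-2*(5 + 2)))) = -4287/(-1/33 - 68) - 2340*134*(-1/(2*(5 + 2))) = -4287/(-2245/33) - 2340/(1/(2*((67/((-2*7)))))) = -4287*(-33/2245) - 2340/(1/(2*((67/(-14))))) = 141471/2245 - 2340/(1/(2*((67*(-1/14))))) = 141471/2245 - 2340/(1/(2*(-67/14))) = 141471/2245 - 2340/((½)*(-14/67)) = 141471/2245 - 2340/(-7/67) = 141471/2245 - 2340*(-67/7) = 141471/2245 + 156780/7 = 352961397/15715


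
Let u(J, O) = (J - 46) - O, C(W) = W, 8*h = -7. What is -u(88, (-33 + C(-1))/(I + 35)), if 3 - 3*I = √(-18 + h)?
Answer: -4013574/93463 - 204*I*√302/93463 ≈ -42.943 - 0.037931*I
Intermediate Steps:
h = -7/8 (h = (⅛)*(-7) = -7/8 ≈ -0.87500)
I = 1 - I*√302/12 (I = 1 - √(-18 - 7/8)/3 = 1 - I*√302/12 ≈ 1.0 - 1.4482*I)
u(J, O) = -46 + J - O (u(J, O) = (-46 + J) - O = -46 + J - O)
-u(88, (-33 + C(-1))/(I + 35)) = -(-46 + 88 - (-33 - 1)/((1 - I*√302/12) + 35)) = -(-46 + 88 - (-34)/(36 - I*√302/12)) = -(-46 + 88 + 34/(36 - I*√302/12)) = -(42 + 34/(36 - I*√302/12)) = -42 - 34/(36 - I*√302/12)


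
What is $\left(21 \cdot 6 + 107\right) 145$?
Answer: $33785$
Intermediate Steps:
$\left(21 \cdot 6 + 107\right) 145 = \left(126 + 107\right) 145 = 233 \cdot 145 = 33785$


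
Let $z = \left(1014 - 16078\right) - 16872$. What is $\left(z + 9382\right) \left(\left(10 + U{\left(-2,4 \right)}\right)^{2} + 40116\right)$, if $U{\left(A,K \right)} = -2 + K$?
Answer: $-908024040$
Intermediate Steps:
$z = -31936$ ($z = -15064 - 16872 = -31936$)
$\left(z + 9382\right) \left(\left(10 + U{\left(-2,4 \right)}\right)^{2} + 40116\right) = \left(-31936 + 9382\right) \left(\left(10 + \left(-2 + 4\right)\right)^{2} + 40116\right) = - 22554 \left(\left(10 + 2\right)^{2} + 40116\right) = - 22554 \left(12^{2} + 40116\right) = - 22554 \left(144 + 40116\right) = \left(-22554\right) 40260 = -908024040$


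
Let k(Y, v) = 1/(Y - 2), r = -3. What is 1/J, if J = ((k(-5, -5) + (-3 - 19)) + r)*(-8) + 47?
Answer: 7/1737 ≈ 0.0040299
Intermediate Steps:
k(Y, v) = 1/(-2 + Y)
J = 1737/7 (J = ((1/(-2 - 5) + (-3 - 19)) - 3)*(-8) + 47 = ((1/(-7) - 22) - 3)*(-8) + 47 = ((-1/7 - 22) - 3)*(-8) + 47 = (-155/7 - 3)*(-8) + 47 = -176/7*(-8) + 47 = 1408/7 + 47 = 1737/7 ≈ 248.14)
1/J = 1/(1737/7) = 7/1737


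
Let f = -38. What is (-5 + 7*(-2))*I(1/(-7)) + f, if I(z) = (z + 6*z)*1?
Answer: -19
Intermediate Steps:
I(z) = 7*z (I(z) = (7*z)*1 = 7*z)
(-5 + 7*(-2))*I(1/(-7)) + f = (-5 + 7*(-2))*(7/(-7)) - 38 = (-5 - 14)*(7*(-1/7)) - 38 = -19*(-1) - 38 = 19 - 38 = -19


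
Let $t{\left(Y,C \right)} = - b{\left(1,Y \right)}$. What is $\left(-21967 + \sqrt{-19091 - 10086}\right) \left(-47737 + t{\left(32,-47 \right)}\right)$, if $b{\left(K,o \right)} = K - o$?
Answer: $1047957702 - 47706 i \sqrt{29177} \approx 1.048 \cdot 10^{9} - 8.1488 \cdot 10^{6} i$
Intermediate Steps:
$t{\left(Y,C \right)} = -1 + Y$ ($t{\left(Y,C \right)} = - (1 - Y) = -1 + Y$)
$\left(-21967 + \sqrt{-19091 - 10086}\right) \left(-47737 + t{\left(32,-47 \right)}\right) = \left(-21967 + \sqrt{-19091 - 10086}\right) \left(-47737 + \left(-1 + 32\right)\right) = \left(-21967 + \sqrt{-29177}\right) \left(-47737 + 31\right) = \left(-21967 + i \sqrt{29177}\right) \left(-47706\right) = 1047957702 - 47706 i \sqrt{29177}$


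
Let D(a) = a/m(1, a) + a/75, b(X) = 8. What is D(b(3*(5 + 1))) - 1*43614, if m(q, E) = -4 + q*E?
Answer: -3270892/75 ≈ -43612.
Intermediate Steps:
m(q, E) = -4 + E*q
D(a) = a/75 + a/(-4 + a) (D(a) = a/(-4 + a*1) + a/75 = a/(-4 + a) + a*(1/75) = a/(-4 + a) + a/75 = a/75 + a/(-4 + a))
D(b(3*(5 + 1))) - 1*43614 = (1/75)*8*(71 + 8)/(-4 + 8) - 1*43614 = (1/75)*8*79/4 - 43614 = (1/75)*8*(1/4)*79 - 43614 = 158/75 - 43614 = -3270892/75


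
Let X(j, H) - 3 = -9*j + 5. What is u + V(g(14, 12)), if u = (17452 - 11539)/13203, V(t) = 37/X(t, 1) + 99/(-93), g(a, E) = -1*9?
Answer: -90363/449717 ≈ -0.20093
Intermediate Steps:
g(a, E) = -9
X(j, H) = 8 - 9*j (X(j, H) = 3 + (-9*j + 5) = 3 + (5 - 9*j) = 8 - 9*j)
V(t) = -33/31 + 37/(8 - 9*t) (V(t) = 37/(8 - 9*t) + 99/(-93) = 37/(8 - 9*t) + 99*(-1/93) = 37/(8 - 9*t) - 33/31 = -33/31 + 37/(8 - 9*t))
u = 73/163 (u = 5913*(1/13203) = 73/163 ≈ 0.44785)
u + V(g(14, 12)) = 73/163 + (-883 - 297*(-9))/(31*(-8 + 9*(-9))) = 73/163 + (-883 + 2673)/(31*(-8 - 81)) = 73/163 + (1/31)*1790/(-89) = 73/163 + (1/31)*(-1/89)*1790 = 73/163 - 1790/2759 = -90363/449717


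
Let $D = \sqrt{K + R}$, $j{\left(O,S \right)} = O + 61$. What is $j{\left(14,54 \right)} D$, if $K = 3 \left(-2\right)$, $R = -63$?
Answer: $75 i \sqrt{69} \approx 623.0 i$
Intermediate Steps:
$K = -6$
$j{\left(O,S \right)} = 61 + O$
$D = i \sqrt{69}$ ($D = \sqrt{-6 - 63} = \sqrt{-69} = i \sqrt{69} \approx 8.3066 i$)
$j{\left(14,54 \right)} D = \left(61 + 14\right) i \sqrt{69} = 75 i \sqrt{69}$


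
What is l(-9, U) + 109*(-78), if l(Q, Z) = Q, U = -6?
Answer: -8511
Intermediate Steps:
l(-9, U) + 109*(-78) = -9 + 109*(-78) = -9 - 8502 = -8511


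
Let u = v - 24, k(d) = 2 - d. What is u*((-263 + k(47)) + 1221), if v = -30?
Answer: -49302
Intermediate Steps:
u = -54 (u = -30 - 24 = -54)
u*((-263 + k(47)) + 1221) = -54*((-263 + (2 - 1*47)) + 1221) = -54*((-263 + (2 - 47)) + 1221) = -54*((-263 - 45) + 1221) = -54*(-308 + 1221) = -54*913 = -49302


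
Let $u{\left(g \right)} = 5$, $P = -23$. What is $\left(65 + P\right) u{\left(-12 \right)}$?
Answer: $210$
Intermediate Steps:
$\left(65 + P\right) u{\left(-12 \right)} = \left(65 - 23\right) 5 = 42 \cdot 5 = 210$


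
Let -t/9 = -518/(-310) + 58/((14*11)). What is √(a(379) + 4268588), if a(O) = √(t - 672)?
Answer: √(608035709504300 + 489335*I*√58505370)/11935 ≈ 2066.1 + 0.006359*I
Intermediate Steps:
t = -219942/11935 (t = -9*(-518/(-310) + 58/((14*11))) = -9*(-518*(-1/310) + 58/154) = -9*(259/155 + 58*(1/154)) = -9*(259/155 + 29/77) = -9*24438/11935 = -219942/11935 ≈ -18.428)
a(O) = 41*I*√58505370/11935 (a(O) = √(-219942/11935 - 672) = √(-8240262/11935) = 41*I*√58505370/11935)
√(a(379) + 4268588) = √(41*I*√58505370/11935 + 4268588) = √(4268588 + 41*I*√58505370/11935)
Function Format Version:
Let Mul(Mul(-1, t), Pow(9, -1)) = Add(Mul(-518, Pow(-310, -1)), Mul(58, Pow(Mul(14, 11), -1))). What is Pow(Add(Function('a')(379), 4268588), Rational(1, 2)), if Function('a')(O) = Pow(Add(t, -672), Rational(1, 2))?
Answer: Mul(Rational(1, 11935), Pow(Add(608035709504300, Mul(489335, I, Pow(58505370, Rational(1, 2)))), Rational(1, 2))) ≈ Add(2066.1, Mul(0.0063590, I))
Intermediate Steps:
t = Rational(-219942, 11935) (t = Mul(-9, Add(Mul(-518, Pow(-310, -1)), Mul(58, Pow(Mul(14, 11), -1)))) = Mul(-9, Add(Mul(-518, Rational(-1, 310)), Mul(58, Pow(154, -1)))) = Mul(-9, Add(Rational(259, 155), Mul(58, Rational(1, 154)))) = Mul(-9, Add(Rational(259, 155), Rational(29, 77))) = Mul(-9, Rational(24438, 11935)) = Rational(-219942, 11935) ≈ -18.428)
Function('a')(O) = Mul(Rational(41, 11935), I, Pow(58505370, Rational(1, 2))) (Function('a')(O) = Pow(Add(Rational(-219942, 11935), -672), Rational(1, 2)) = Pow(Rational(-8240262, 11935), Rational(1, 2)) = Mul(Rational(41, 11935), I, Pow(58505370, Rational(1, 2))))
Pow(Add(Function('a')(379), 4268588), Rational(1, 2)) = Pow(Add(Mul(Rational(41, 11935), I, Pow(58505370, Rational(1, 2))), 4268588), Rational(1, 2)) = Pow(Add(4268588, Mul(Rational(41, 11935), I, Pow(58505370, Rational(1, 2)))), Rational(1, 2))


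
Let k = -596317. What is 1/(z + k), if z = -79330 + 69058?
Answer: -1/606589 ≈ -1.6486e-6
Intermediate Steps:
z = -10272
1/(z + k) = 1/(-10272 - 596317) = 1/(-606589) = -1/606589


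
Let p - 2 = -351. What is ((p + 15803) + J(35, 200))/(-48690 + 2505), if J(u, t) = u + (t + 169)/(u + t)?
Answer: -1213428/3617825 ≈ -0.33540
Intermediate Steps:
p = -349 (p = 2 - 351 = -349)
J(u, t) = u + (169 + t)/(t + u)
((p + 15803) + J(35, 200))/(-48690 + 2505) = ((-349 + 15803) + (169 + 200 + 35² + 200*35)/(200 + 35))/(-48690 + 2505) = (15454 + (169 + 200 + 1225 + 7000)/235)/(-46185) = (15454 + (1/235)*8594)*(-1/46185) = (15454 + 8594/235)*(-1/46185) = (3640284/235)*(-1/46185) = -1213428/3617825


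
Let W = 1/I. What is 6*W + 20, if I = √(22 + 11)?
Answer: 20 + 2*√33/11 ≈ 21.044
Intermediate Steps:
I = √33 ≈ 5.7446
W = √33/33 (W = 1/(√33) = √33/33 ≈ 0.17408)
6*W + 20 = 6*(√33/33) + 20 = 2*√33/11 + 20 = 20 + 2*√33/11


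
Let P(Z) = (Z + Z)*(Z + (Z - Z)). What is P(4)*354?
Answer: 11328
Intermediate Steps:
P(Z) = 2*Z**2 (P(Z) = (2*Z)*(Z + 0) = (2*Z)*Z = 2*Z**2)
P(4)*354 = (2*4**2)*354 = (2*16)*354 = 32*354 = 11328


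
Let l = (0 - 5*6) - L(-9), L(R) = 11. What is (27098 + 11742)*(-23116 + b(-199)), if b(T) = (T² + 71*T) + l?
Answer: 89914600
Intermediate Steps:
l = -41 (l = (0 - 5*6) - 1*11 = (0 - 30) - 11 = -30 - 11 = -41)
b(T) = -41 + T² + 71*T (b(T) = (T² + 71*T) - 41 = -41 + T² + 71*T)
(27098 + 11742)*(-23116 + b(-199)) = (27098 + 11742)*(-23116 + (-41 + (-199)² + 71*(-199))) = 38840*(-23116 + (-41 + 39601 - 14129)) = 38840*(-23116 + 25431) = 38840*2315 = 89914600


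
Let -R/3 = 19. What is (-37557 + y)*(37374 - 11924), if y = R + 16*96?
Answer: -918185100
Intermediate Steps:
R = -57 (R = -3*19 = -57)
y = 1479 (y = -57 + 16*96 = -57 + 1536 = 1479)
(-37557 + y)*(37374 - 11924) = (-37557 + 1479)*(37374 - 11924) = -36078*25450 = -918185100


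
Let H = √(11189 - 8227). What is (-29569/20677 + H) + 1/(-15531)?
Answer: -14814736/10359177 + √2962 ≈ 52.994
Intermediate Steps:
H = √2962 ≈ 54.424
(-29569/20677 + H) + 1/(-15531) = (-29569/20677 + √2962) + 1/(-15531) = (-29569*1/20677 + √2962) - 1/15531 = (-29569/20677 + √2962) - 1/15531 = -14814736/10359177 + √2962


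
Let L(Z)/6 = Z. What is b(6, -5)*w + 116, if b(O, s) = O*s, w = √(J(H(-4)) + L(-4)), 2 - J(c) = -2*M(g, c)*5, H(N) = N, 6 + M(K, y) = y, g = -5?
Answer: 116 - 30*I*√122 ≈ 116.0 - 331.36*I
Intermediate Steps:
L(Z) = 6*Z
M(K, y) = -6 + y
J(c) = -58 + 10*c (J(c) = 2 - (-2*(-6 + c))*5 = 2 - (12 - 2*c)*5 = 2 - (60 - 10*c) = 2 + (-60 + 10*c) = -58 + 10*c)
w = I*√122 (w = √((-58 + 10*(-4)) + 6*(-4)) = √((-58 - 40) - 24) = √(-98 - 24) = √(-122) = I*√122 ≈ 11.045*I)
b(6, -5)*w + 116 = (6*(-5))*(I*√122) + 116 = -30*I*√122 + 116 = 116 - 30*I*√122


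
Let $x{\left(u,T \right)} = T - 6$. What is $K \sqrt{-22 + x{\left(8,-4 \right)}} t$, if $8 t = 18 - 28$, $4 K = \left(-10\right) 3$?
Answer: $\frac{75 i \sqrt{2}}{2} \approx 53.033 i$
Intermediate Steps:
$x{\left(u,T \right)} = -6 + T$ ($x{\left(u,T \right)} = T - 6 = -6 + T$)
$K = - \frac{15}{2}$ ($K = \frac{\left(-10\right) 3}{4} = \frac{1}{4} \left(-30\right) = - \frac{15}{2} \approx -7.5$)
$t = - \frac{5}{4}$ ($t = \frac{18 - 28}{8} = \frac{1}{8} \left(-10\right) = - \frac{5}{4} \approx -1.25$)
$K \sqrt{-22 + x{\left(8,-4 \right)}} t = - \frac{15 \sqrt{-22 - 10}}{2} \left(- \frac{5}{4}\right) = - \frac{15 \sqrt{-32}}{2} \left(- \frac{5}{4}\right) = - \frac{15 \cdot 4 i \sqrt{2}}{2} \left(- \frac{5}{4}\right) = - 30 i \sqrt{2} \left(- \frac{5}{4}\right) = \frac{75 i \sqrt{2}}{2}$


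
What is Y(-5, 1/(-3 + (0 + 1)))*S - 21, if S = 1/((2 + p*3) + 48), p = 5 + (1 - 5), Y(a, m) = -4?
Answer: -1117/53 ≈ -21.075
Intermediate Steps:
p = 1 (p = 5 - 4 = 1)
S = 1/53 (S = 1/((2 + 1*3) + 48) = 1/((2 + 3) + 48) = 1/(5 + 48) = 1/53 ≈ 0.018868)
Y(-5, 1/(-3 + (0 + 1)))*S - 21 = -4*1/53 - 21 = -4/53 - 21 = -1117/53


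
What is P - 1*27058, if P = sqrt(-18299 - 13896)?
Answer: -27058 + I*sqrt(32195) ≈ -27058.0 + 179.43*I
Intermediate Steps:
P = I*sqrt(32195) (P = sqrt(-32195) = I*sqrt(32195) ≈ 179.43*I)
P - 1*27058 = I*sqrt(32195) - 1*27058 = I*sqrt(32195) - 27058 = -27058 + I*sqrt(32195)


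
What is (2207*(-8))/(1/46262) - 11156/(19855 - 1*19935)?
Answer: -16336034651/20 ≈ -8.1680e+8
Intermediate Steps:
(2207*(-8))/(1/46262) - 11156/(19855 - 1*19935) = -17656/1/46262 - 11156/(19855 - 19935) = -17656*46262 - 11156/(-80) = -816801872 - 11156*(-1/80) = -816801872 + 2789/20 = -16336034651/20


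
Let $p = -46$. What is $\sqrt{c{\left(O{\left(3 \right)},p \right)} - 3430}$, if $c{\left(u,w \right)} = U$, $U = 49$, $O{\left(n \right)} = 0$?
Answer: $7 i \sqrt{69} \approx 58.146 i$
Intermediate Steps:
$c{\left(u,w \right)} = 49$
$\sqrt{c{\left(O{\left(3 \right)},p \right)} - 3430} = \sqrt{49 - 3430} = \sqrt{-3381} = 7 i \sqrt{69}$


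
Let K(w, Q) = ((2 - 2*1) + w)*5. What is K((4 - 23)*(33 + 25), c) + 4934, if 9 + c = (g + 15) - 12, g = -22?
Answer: -576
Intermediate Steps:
c = -28 (c = -9 + ((-22 + 15) - 12) = -9 + (-7 - 12) = -9 - 19 = -28)
K(w, Q) = 5*w (K(w, Q) = ((2 - 2) + w)*5 = (0 + w)*5 = w*5 = 5*w)
K((4 - 23)*(33 + 25), c) + 4934 = 5*((4 - 23)*(33 + 25)) + 4934 = 5*(-19*58) + 4934 = 5*(-1102) + 4934 = -5510 + 4934 = -576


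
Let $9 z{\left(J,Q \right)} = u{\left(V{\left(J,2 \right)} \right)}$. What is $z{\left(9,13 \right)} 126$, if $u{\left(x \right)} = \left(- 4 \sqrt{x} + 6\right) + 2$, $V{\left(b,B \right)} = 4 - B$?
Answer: $112 - 56 \sqrt{2} \approx 32.804$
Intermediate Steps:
$u{\left(x \right)} = 8 - 4 \sqrt{x}$ ($u{\left(x \right)} = \left(6 - 4 \sqrt{x}\right) + 2 = 8 - 4 \sqrt{x}$)
$z{\left(J,Q \right)} = \frac{8}{9} - \frac{4 \sqrt{2}}{9}$ ($z{\left(J,Q \right)} = \frac{8 - 4 \sqrt{4 - 2}}{9} = \frac{8 - 4 \sqrt{2}}{9} = \frac{8}{9} - \frac{4 \sqrt{2}}{9}$)
$z{\left(9,13 \right)} 126 = \left(\frac{8}{9} - \frac{4 \sqrt{2}}{9}\right) 126 = 112 - 56 \sqrt{2}$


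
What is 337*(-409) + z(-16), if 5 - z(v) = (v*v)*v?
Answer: -133732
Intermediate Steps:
z(v) = 5 - v**3 (z(v) = 5 - v*v*v = 5 - v**2*v = 5 - v**3)
337*(-409) + z(-16) = 337*(-409) + (5 - 1*(-16)**3) = -137833 + (5 - 1*(-4096)) = -137833 + (5 + 4096) = -137833 + 4101 = -133732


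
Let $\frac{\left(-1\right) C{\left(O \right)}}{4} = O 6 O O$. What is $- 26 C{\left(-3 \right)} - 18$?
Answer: $-16866$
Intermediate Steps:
$C{\left(O \right)} = - 24 O^{3}$ ($C{\left(O \right)} = - 4 O 6 O O = - 4 \cdot 6 O^{2} O = - 4 \cdot 6 O^{3} = - 24 O^{3}$)
$- 26 C{\left(-3 \right)} - 18 = - 26 \left(- 24 \left(-3\right)^{3}\right) - 18 = - 26 \left(\left(-24\right) \left(-27\right)\right) - 18 = \left(-26\right) 648 - 18 = -16848 - 18 = -16866$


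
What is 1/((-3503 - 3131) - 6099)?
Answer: -1/12733 ≈ -7.8536e-5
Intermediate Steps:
1/((-3503 - 3131) - 6099) = 1/(-6634 - 6099) = 1/(-12733) = -1/12733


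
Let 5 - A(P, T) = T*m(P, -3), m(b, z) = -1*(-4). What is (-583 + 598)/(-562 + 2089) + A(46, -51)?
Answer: 106386/509 ≈ 209.01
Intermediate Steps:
m(b, z) = 4
A(P, T) = 5 - 4*T (A(P, T) = 5 - T*4 = 5 - 4*T)
(-583 + 598)/(-562 + 2089) + A(46, -51) = (-583 + 598)/(-562 + 2089) + (5 - 4*(-51)) = 15/1527 + (5 + 204) = 15*(1/1527) + 209 = 5/509 + 209 = 106386/509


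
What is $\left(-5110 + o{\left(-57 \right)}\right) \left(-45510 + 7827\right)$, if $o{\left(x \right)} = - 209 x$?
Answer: $-256357449$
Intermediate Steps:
$\left(-5110 + o{\left(-57 \right)}\right) \left(-45510 + 7827\right) = \left(-5110 - -11913\right) \left(-45510 + 7827\right) = \left(-5110 + 11913\right) \left(-37683\right) = 6803 \left(-37683\right) = -256357449$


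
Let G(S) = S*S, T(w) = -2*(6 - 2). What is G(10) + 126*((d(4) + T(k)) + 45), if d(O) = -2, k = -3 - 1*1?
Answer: 4510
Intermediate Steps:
k = -4 (k = -3 - 1 = -4)
T(w) = -8 (T(w) = -2*4 = -8)
G(S) = S²
G(10) + 126*((d(4) + T(k)) + 45) = 10² + 126*((-2 - 8) + 45) = 100 + 126*(-10 + 45) = 100 + 126*35 = 100 + 4410 = 4510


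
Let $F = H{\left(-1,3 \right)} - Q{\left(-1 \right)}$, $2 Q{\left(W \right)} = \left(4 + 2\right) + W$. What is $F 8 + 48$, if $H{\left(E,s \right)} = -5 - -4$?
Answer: $20$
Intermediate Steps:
$H{\left(E,s \right)} = -1$ ($H{\left(E,s \right)} = -5 + 4 = -1$)
$Q{\left(W \right)} = 3 + \frac{W}{2}$ ($Q{\left(W \right)} = \frac{\left(4 + 2\right) + W}{2} = \frac{6 + W}{2} = 3 + \frac{W}{2}$)
$F = - \frac{7}{2}$ ($F = -1 - \left(3 + \frac{1}{2} \left(-1\right)\right) = -1 - \left(3 - \frac{1}{2}\right) = -1 - \frac{5}{2} = - \frac{7}{2} \approx -3.5$)
$F 8 + 48 = \left(- \frac{7}{2}\right) 8 + 48 = -28 + 48 = 20$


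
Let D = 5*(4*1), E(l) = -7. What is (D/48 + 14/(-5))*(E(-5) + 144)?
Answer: -19591/60 ≈ -326.52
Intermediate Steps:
D = 20 (D = 5*4 = 20)
(D/48 + 14/(-5))*(E(-5) + 144) = (20/48 + 14/(-5))*(-7 + 144) = (20*(1/48) + 14*(-1/5))*137 = (5/12 - 14/5)*137 = -143/60*137 = -19591/60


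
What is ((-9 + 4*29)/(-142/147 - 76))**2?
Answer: 247401441/128006596 ≈ 1.9327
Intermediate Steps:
((-9 + 4*29)/(-142/147 - 76))**2 = ((-9 + 116)/(-142*1/147 - 76))**2 = (107/(-142/147 - 76))**2 = (107/(-11314/147))**2 = (107*(-147/11314))**2 = (-15729/11314)**2 = 247401441/128006596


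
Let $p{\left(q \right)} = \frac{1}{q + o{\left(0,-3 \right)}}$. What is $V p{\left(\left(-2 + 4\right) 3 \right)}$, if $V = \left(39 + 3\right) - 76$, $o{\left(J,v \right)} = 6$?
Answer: $- \frac{17}{6} \approx -2.8333$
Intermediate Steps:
$V = -34$ ($V = 42 - 76 = -34$)
$p{\left(q \right)} = \frac{1}{6 + q}$ ($p{\left(q \right)} = \frac{1}{q + 6} = \frac{1}{6 + q}$)
$V p{\left(\left(-2 + 4\right) 3 \right)} = - \frac{34}{6 + \left(-2 + 4\right) 3} = - \frac{34}{6 + 2 \cdot 3} = - \frac{34}{6 + 6} = - \frac{34}{12} = \left(-34\right) \frac{1}{12} = - \frac{17}{6}$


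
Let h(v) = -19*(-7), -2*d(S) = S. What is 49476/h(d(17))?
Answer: 372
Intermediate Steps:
d(S) = -S/2
h(v) = 133
49476/h(d(17)) = 49476/133 = 49476*(1/133) = 372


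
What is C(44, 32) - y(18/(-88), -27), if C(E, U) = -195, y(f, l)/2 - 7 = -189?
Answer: 169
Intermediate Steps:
y(f, l) = -364 (y(f, l) = 14 + 2*(-189) = 14 - 378 = -364)
C(44, 32) - y(18/(-88), -27) = -195 - 1*(-364) = -195 + 364 = 169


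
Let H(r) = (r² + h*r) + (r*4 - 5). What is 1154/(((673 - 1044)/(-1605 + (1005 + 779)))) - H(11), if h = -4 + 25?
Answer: -351627/371 ≈ -947.78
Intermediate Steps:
h = 21
H(r) = -5 + r² + 25*r (H(r) = (r² + 21*r) + (r*4 - 5) = (r² + 21*r) + (4*r - 5) = (r² + 21*r) + (-5 + 4*r) = -5 + r² + 25*r)
1154/(((673 - 1044)/(-1605 + (1005 + 779)))) - H(11) = 1154/(((673 - 1044)/(-1605 + (1005 + 779)))) - (-5 + 11² + 25*11) = 1154/((-371/(-1605 + 1784))) - (-5 + 121 + 275) = 1154/((-371/179)) - 1*391 = 1154/((-371*1/179)) - 391 = 1154/(-371/179) - 391 = 1154*(-179/371) - 391 = -206566/371 - 391 = -351627/371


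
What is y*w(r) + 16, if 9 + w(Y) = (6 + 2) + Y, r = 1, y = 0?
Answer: 16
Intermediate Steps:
w(Y) = -1 + Y (w(Y) = -9 + ((6 + 2) + Y) = -9 + (8 + Y) = -1 + Y)
y*w(r) + 16 = 0*(-1 + 1) + 16 = 0*0 + 16 = 0 + 16 = 16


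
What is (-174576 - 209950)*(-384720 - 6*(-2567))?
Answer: 142012373268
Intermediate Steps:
(-174576 - 209950)*(-384720 - 6*(-2567)) = -384526*(-384720 + 15402) = -384526*(-369318) = 142012373268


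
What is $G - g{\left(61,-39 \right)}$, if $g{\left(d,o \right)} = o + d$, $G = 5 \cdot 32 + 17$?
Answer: $155$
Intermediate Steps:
$G = 177$ ($G = 160 + 17 = 177$)
$g{\left(d,o \right)} = d + o$
$G - g{\left(61,-39 \right)} = 177 - \left(61 - 39\right) = 177 - 22 = 155$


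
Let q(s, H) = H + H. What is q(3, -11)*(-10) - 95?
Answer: 125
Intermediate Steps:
q(s, H) = 2*H
q(3, -11)*(-10) - 95 = (2*(-11))*(-10) - 95 = -22*(-10) - 95 = 220 - 95 = 125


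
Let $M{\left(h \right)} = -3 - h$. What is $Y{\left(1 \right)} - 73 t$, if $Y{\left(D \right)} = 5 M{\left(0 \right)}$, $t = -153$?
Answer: $11154$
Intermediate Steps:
$Y{\left(D \right)} = -15$ ($Y{\left(D \right)} = 5 \left(-3 - 0\right) = 5 \left(-3 + 0\right) = 5 \left(-3\right) = -15$)
$Y{\left(1 \right)} - 73 t = -15 - -11169 = -15 + 11169 = 11154$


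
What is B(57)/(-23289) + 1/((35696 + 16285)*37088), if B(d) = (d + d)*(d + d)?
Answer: -8351538585133/14966065119264 ≈ -0.55803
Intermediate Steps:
B(d) = 4*d**2 (B(d) = (2*d)*(2*d) = 4*d**2)
B(57)/(-23289) + 1/((35696 + 16285)*37088) = (4*57**2)/(-23289) + 1/((35696 + 16285)*37088) = (4*3249)*(-1/23289) + (1/37088)/51981 = 12996*(-1/23289) + (1/51981)*(1/37088) = -4332/7763 + 1/1927871328 = -8351538585133/14966065119264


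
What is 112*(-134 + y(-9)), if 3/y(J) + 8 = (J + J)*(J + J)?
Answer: -1185548/79 ≈ -15007.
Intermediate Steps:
y(J) = 3/(-8 + 4*J²) (y(J) = 3/(-8 + (J + J)*(J + J)) = 3/(-8 + (2*J)*(2*J)) = 3/(-8 + 4*J²))
112*(-134 + y(-9)) = 112*(-134 + 3/(4*(-2 + (-9)²))) = 112*(-134 + 3/(4*(-2 + 81))) = 112*(-134 + (¾)/79) = 112*(-134 + (¾)*(1/79)) = 112*(-134 + 3/316) = 112*(-42341/316) = -1185548/79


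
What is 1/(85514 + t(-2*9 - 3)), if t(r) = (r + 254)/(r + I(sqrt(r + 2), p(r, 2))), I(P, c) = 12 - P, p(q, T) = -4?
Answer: 8549303/730905828173 - 233*I*sqrt(19)/730905828173 ≈ 1.1697e-5 - 1.3895e-9*I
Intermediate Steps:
t(r) = (254 + r)/(12 + r - sqrt(2 + r)) (t(r) = (r + 254)/(r + (12 - sqrt(r + 2))) = (254 + r)/(r + (12 - sqrt(2 + r))) = (254 + r)/(12 + r - sqrt(2 + r)))
1/(85514 + t(-2*9 - 3)) = 1/(85514 + (254 + (-2*9 - 3))/(12 + (-2*9 - 3) - sqrt(2 + (-2*9 - 3)))) = 1/(85514 + (254 + (-18 - 3))/(12 + (-18 - 3) - sqrt(2 + (-18 - 3)))) = 1/(85514 + (254 - 21)/(12 - 21 - sqrt(2 - 21))) = 1/(85514 + 233/(12 - 21 - sqrt(-19))) = 1/(85514 + 233/(12 - 21 - I*sqrt(19))) = 1/(85514 + 233/(-9 - I*sqrt(19)))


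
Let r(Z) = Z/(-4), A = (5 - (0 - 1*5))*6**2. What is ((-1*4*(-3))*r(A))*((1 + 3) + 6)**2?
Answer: -108000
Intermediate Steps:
A = 360 (A = (5 - (0 - 5))*36 = (5 - 1*(-5))*36 = (5 + 5)*36 = 10*36 = 360)
r(Z) = -Z/4 (r(Z) = Z*(-1/4) = -Z/4)
((-1*4*(-3))*r(A))*((1 + 3) + 6)**2 = ((-1*4*(-3))*(-1/4*360))*((1 + 3) + 6)**2 = (-4*(-3)*(-90))*(4 + 6)**2 = (12*(-90))*10**2 = -1080*100 = -108000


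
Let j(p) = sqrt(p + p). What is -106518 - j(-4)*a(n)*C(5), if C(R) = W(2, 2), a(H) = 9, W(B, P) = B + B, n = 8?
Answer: -106518 - 72*I*sqrt(2) ≈ -1.0652e+5 - 101.82*I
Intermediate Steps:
j(p) = sqrt(2)*sqrt(p) (j(p) = sqrt(2*p) = sqrt(2)*sqrt(p))
W(B, P) = 2*B
C(R) = 4 (C(R) = 2*2 = 4)
-106518 - j(-4)*a(n)*C(5) = -106518 - (sqrt(2)*sqrt(-4))*9*4 = -106518 - (sqrt(2)*(2*I))*9*4 = -106518 - (2*I*sqrt(2))*9*4 = -106518 - 18*I*sqrt(2)*4 = -106518 - 72*I*sqrt(2)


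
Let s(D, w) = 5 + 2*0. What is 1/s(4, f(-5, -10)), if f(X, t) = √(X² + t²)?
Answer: ⅕ ≈ 0.20000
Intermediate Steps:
s(D, w) = 5 (s(D, w) = 5 + 0 = 5)
1/s(4, f(-5, -10)) = 1/5 = ⅕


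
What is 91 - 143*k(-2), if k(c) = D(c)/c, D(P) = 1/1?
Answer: 325/2 ≈ 162.50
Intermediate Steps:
D(P) = 1
k(c) = 1/c
91 - 143*k(-2) = 91 - 143/(-2) = 91 - 143*(-½) = 91 + 143/2 = 325/2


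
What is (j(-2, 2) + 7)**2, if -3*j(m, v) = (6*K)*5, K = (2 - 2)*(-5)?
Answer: 49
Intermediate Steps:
K = 0 (K = 0*(-5) = 0)
j(m, v) = 0 (j(m, v) = -6*0*5/3 = -0*5 = -1/3*0 = 0)
(j(-2, 2) + 7)**2 = (0 + 7)**2 = 7**2 = 49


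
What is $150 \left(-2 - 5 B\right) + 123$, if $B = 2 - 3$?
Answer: $573$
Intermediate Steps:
$B = -1$ ($B = 2 - 3 = -1$)
$150 \left(-2 - 5 B\right) + 123 = 150 \left(-2 - -5\right) + 123 = 150 \left(-2 + 5\right) + 123 = 150 \cdot 3 + 123 = 450 + 123 = 573$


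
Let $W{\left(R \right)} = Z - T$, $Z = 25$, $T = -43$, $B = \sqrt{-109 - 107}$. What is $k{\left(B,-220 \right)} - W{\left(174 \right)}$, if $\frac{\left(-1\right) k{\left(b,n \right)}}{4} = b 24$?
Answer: $-68 - 576 i \sqrt{6} \approx -68.0 - 1410.9 i$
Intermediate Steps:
$B = 6 i \sqrt{6}$ ($B = \sqrt{-216} = 6 i \sqrt{6} \approx 14.697 i$)
$k{\left(b,n \right)} = - 96 b$ ($k{\left(b,n \right)} = - 4 b 24 = - 4 \cdot 24 b = - 96 b$)
$W{\left(R \right)} = 68$ ($W{\left(R \right)} = 25 - -43 = 25 + 43 = 68$)
$k{\left(B,-220 \right)} - W{\left(174 \right)} = - 96 \cdot 6 i \sqrt{6} - 68 = - 576 i \sqrt{6} - 68 = -68 - 576 i \sqrt{6}$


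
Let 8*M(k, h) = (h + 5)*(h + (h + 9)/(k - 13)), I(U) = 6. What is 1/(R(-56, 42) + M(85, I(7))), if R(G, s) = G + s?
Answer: -192/1049 ≈ -0.18303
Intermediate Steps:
M(k, h) = (5 + h)*(h + (9 + h)/(-13 + k))/8 (M(k, h) = ((h + 5)*(h + (h + 9)/(k - 13)))/8 = ((5 + h)*(h + (9 + h)/(-13 + k)))/8 = (5 + h)*(h + (9 + h)/(-13 + k))/8)
1/(R(-56, 42) + M(85, I(7))) = 1/((-56 + 42) + (45 - 51*6 - 12*6**2 + 85*6**2 + 5*6*85)/(8*(-13 + 85))) = 1/(-14 + (1/8)*(45 - 306 - 12*36 + 85*36 + 2550)/72) = 1/(-14 + (1/8)*(1/72)*(45 - 306 - 432 + 3060 + 2550)) = 1/(-14 + (1/8)*(1/72)*4917) = 1/(-14 + 1639/192) = 1/(-1049/192) = -192/1049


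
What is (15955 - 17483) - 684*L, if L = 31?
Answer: -22732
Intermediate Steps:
(15955 - 17483) - 684*L = (15955 - 17483) - 684*31 = -1528 - 21204 = -22732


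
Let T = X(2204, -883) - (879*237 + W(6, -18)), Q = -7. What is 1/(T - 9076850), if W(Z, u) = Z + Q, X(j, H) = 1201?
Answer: -1/9283971 ≈ -1.0771e-7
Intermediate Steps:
W(Z, u) = -7 + Z (W(Z, u) = Z - 7 = -7 + Z)
T = -207121 (T = 1201 - (879*237 + (-7 + 6)) = 1201 - (208323 - 1) = 1201 - 1*208322 = 1201 - 208322 = -207121)
1/(T - 9076850) = 1/(-207121 - 9076850) = 1/(-9283971) = -1/9283971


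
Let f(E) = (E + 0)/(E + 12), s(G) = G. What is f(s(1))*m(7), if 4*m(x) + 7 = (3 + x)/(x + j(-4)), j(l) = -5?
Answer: -1/26 ≈ -0.038462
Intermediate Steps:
m(x) = -7/4 + (3 + x)/(4*(-5 + x)) (m(x) = -7/4 + ((3 + x)/(x - 5))/4 = -7/4 + ((3 + x)/(-5 + x))/4 = -7/4 + (3 + x)/(4*(-5 + x)))
f(E) = E/(12 + E)
f(s(1))*m(7) = (1/(12 + 1))*((19 - 3*7)/(2*(-5 + 7))) = (1/13)*((½)*(19 - 21)/2) = (1*(1/13))*((½)*(½)*(-2)) = (1/13)*(-½) = -1/26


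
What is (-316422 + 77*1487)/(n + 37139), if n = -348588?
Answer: 201923/311449 ≈ 0.64833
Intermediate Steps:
(-316422 + 77*1487)/(n + 37139) = (-316422 + 77*1487)/(-348588 + 37139) = (-316422 + 114499)/(-311449) = -201923*(-1/311449) = 201923/311449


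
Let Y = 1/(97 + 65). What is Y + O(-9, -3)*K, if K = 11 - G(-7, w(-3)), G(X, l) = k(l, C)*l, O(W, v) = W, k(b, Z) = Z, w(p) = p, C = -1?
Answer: -11663/162 ≈ -71.994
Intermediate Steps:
G(X, l) = -l
Y = 1/162 ≈ 0.0061728
K = 8 (K = 11 - (-1)*(-3) = 11 - 1*3 = 11 - 3 = 8)
Y + O(-9, -3)*K = 1/162 - 9*8 = 1/162 - 72 = -11663/162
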